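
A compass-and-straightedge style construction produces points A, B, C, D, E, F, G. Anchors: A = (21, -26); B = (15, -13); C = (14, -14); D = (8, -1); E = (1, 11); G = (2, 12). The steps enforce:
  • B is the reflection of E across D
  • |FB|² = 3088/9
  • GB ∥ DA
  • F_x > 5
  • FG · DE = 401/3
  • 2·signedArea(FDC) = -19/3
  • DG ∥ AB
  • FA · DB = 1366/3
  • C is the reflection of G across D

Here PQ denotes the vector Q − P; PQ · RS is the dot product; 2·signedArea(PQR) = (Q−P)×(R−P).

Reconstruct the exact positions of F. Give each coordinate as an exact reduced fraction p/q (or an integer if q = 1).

1. F_x = 17/3  [FA · DB = 1366/3 ∩ 2·signedArea(FDC) = -19/3]
2. F_y = 3  [FA · DB = 1366/3 ∩ 2·signedArea(FDC) = -19/3]
   → F = (17/3, 3)

F = (17/3, 3)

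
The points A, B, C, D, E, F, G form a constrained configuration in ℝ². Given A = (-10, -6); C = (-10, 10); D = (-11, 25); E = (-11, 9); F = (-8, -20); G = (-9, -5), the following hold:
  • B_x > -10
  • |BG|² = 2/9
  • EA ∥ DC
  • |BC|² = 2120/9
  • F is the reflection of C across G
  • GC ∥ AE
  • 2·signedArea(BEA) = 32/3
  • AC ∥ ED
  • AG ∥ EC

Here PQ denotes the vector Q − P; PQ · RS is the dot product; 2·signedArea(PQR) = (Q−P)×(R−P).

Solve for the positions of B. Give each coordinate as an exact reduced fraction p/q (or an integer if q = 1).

B = (-28/3, -16/3)

1. B_x = -28/3  [line 15·x + 1·y + 436/3 = 0 ∩ |BC|² = 2120/9]
2. B_y = -16/3  [line 15·x + 1·y + 436/3 = 0 ∩ |BC|² = 2120/9]
   → B = (-28/3, -16/3)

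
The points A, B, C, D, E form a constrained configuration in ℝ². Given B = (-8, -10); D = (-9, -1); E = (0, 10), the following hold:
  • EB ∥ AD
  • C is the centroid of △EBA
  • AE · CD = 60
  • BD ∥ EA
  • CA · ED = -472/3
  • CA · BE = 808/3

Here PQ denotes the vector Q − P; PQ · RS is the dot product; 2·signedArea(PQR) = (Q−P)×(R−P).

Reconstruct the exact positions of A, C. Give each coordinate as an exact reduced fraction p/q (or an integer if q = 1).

A = (-1, 19)
C = (-3, 19/3)

1. A_x = -1  [EB ∥ AD ∩ BD ∥ EA]
2. A_y = 19  [EB ∥ AD ∩ BD ∥ EA]
   → A = (-1, 19)
3. C_x = -3  [C is the centroid of △EBA]
4. C_y = 19/3  [C is the centroid of △EBA]
   → C = (-3, 19/3)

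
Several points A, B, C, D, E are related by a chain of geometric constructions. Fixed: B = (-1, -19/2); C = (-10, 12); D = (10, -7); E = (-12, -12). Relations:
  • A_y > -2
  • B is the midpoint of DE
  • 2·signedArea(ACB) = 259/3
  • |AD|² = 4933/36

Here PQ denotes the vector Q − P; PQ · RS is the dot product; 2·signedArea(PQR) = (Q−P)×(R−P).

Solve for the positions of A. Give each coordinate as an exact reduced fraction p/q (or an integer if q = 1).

1. A_x = -1/3  [line 43/2·x + 9·y + 62/3 = 0 ∩ |AD|² = 4933/36]
2. A_y = -3/2  [line 43/2·x + 9·y + 62/3 = 0 ∩ |AD|² = 4933/36]
   → A = (-1/3, -3/2)

A = (-1/3, -3/2)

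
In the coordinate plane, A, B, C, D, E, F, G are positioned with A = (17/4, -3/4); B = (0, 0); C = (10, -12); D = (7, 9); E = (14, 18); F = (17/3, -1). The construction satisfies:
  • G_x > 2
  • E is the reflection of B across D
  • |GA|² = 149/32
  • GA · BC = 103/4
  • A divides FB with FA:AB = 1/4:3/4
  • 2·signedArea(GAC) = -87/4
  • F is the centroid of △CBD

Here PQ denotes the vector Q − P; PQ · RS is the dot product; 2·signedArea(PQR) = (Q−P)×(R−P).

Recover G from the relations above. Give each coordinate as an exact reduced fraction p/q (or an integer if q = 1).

G = (17/8, -3/8)

1. G_x = 17/8  [2·signedArea(GAC) = -87/4 ∩ GA · BC = 103/4]
2. G_y = -3/8  [2·signedArea(GAC) = -87/4 ∩ GA · BC = 103/4]
   → G = (17/8, -3/8)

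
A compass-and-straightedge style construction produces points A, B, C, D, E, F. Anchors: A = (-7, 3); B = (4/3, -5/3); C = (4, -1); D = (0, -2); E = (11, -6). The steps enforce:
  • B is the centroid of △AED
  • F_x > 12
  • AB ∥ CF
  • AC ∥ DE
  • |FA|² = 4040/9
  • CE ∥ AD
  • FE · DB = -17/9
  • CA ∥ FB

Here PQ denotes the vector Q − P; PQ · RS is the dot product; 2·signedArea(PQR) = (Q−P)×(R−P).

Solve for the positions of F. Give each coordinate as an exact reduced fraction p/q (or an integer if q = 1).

F = (37/3, -17/3)

1. F_x = 37/3  [CA ∥ FB ∩ AB ∥ CF]
2. F_y = -17/3  [CA ∥ FB ∩ AB ∥ CF]
   → F = (37/3, -17/3)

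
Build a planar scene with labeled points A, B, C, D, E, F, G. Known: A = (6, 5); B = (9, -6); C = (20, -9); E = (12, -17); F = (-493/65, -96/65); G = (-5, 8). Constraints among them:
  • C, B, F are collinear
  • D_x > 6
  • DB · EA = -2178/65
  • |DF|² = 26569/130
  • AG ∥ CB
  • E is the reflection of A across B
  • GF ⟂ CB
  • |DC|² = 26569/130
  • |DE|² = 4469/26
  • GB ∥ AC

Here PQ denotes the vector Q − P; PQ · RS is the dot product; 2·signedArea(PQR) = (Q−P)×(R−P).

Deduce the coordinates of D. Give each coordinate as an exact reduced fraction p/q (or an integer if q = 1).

1. D_x = 807/130  [line 6·x + -22·y + -9912/65 = 0 ∩ |DF|² = 26569/130]
2. D_y = -681/130  [line 6·x + -22·y + -9912/65 = 0 ∩ |DF|² = 26569/130]
   → D = (807/130, -681/130)

D = (807/130, -681/130)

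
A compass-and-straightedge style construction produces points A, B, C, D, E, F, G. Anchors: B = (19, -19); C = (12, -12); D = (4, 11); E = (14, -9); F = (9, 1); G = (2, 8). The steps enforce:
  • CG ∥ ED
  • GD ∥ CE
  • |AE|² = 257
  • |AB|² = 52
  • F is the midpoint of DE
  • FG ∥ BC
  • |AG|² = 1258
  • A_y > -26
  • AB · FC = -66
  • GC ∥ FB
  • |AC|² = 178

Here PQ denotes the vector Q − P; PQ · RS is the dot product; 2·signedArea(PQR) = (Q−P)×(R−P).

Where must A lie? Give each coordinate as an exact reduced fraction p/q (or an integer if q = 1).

A = (15, -25)

1. A_x = 15  [line -3·x + 13·y + 370 = 0 ∩ |AC|² = 178]
2. A_y = -25  [line -3·x + 13·y + 370 = 0 ∩ |AC|² = 178]
   → A = (15, -25)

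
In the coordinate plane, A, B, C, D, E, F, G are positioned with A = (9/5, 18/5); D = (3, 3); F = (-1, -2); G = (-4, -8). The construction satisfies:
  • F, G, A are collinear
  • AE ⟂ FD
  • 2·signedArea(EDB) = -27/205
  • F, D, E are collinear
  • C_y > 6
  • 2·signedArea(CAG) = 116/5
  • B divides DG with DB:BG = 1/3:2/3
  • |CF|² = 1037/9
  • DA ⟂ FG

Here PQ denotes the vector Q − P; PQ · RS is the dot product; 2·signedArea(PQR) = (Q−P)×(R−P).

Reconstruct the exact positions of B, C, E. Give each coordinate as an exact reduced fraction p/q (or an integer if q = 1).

B = (2/3, -2/3)
C = (16/3, 20/3)
E = (579/205, 114/41)

1. B_x = 2/3  [B divides DG with DB:BG = 1/3:2/3]
2. B_y = -2/3  [B divides DG with DB:BG = 1/3:2/3]
   → B = (2/3, -2/3)
3. C_x = 16/3  [line 58/5·x + -29/5·y + -116/5 = 0 ∩ |CF|² = 1037/9]
4. C_y = 20/3  [line 58/5·x + -29/5·y + -116/5 = 0 ∩ |CF|² = 1037/9]
   → C = (16/3, 20/3)
5. E_x = 579/205  [F, D, E are collinear ∩ AE ⟂ FD]
6. E_y = 114/41  [F, D, E are collinear ∩ AE ⟂ FD]
   → E = (579/205, 114/41)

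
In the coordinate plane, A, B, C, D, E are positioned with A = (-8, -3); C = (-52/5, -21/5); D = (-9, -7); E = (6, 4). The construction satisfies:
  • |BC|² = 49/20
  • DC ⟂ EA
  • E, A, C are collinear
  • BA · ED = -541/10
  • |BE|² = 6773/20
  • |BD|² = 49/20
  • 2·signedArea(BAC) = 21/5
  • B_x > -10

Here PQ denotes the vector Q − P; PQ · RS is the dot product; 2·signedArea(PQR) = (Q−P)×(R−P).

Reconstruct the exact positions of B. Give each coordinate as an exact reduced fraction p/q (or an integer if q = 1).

B = (-97/10, -28/5)

1. B_x = -97/10  [2·signedArea(BAC) = 21/5 ∩ BA · ED = -541/10]
2. B_y = -28/5  [2·signedArea(BAC) = 21/5 ∩ BA · ED = -541/10]
   → B = (-97/10, -28/5)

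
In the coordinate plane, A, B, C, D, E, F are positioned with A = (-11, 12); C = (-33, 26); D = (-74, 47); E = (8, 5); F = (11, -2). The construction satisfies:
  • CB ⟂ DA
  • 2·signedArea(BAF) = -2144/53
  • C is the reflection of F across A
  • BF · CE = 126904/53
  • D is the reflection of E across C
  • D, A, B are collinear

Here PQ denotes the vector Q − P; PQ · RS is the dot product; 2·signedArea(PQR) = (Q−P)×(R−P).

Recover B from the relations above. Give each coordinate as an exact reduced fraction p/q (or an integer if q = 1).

B = (-1789/53, 1306/53)

1. B_x = -1789/53  [D, A, B are collinear ∩ CB ⟂ DA]
2. B_y = 1306/53  [D, A, B are collinear ∩ CB ⟂ DA]
   → B = (-1789/53, 1306/53)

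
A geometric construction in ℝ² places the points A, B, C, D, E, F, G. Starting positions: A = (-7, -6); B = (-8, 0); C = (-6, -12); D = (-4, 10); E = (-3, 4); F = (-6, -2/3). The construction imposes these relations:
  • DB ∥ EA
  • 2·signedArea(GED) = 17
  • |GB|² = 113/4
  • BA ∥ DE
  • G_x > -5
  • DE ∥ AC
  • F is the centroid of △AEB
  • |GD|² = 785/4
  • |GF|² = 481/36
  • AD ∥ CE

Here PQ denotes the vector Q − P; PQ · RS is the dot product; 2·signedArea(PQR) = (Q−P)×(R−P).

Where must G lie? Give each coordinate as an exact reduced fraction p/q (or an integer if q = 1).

1. G_x = -9/2  [line -6·x + -1·y + -31 = 0 ∩ |GF|² = 481/36]
2. G_y = -4  [line -6·x + -1·y + -31 = 0 ∩ |GF|² = 481/36]
   → G = (-9/2, -4)

G = (-9/2, -4)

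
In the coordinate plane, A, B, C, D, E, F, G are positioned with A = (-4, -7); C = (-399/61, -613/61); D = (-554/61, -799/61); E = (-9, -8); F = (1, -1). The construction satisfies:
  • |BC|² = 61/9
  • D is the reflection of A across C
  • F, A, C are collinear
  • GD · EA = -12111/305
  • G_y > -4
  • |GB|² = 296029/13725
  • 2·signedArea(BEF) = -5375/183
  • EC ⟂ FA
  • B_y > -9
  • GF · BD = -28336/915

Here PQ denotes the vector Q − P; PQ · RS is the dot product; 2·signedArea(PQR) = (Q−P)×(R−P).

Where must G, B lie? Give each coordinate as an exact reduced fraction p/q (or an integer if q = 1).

1. B_x = -892/183  [line -7·x + 10·y + 8486/183 = 0 ∩ |BC|² = 61/9]
2. B_y = -491/61  [line -7·x + 10·y + 8486/183 = 0 ∩ |BC|² = 61/9]
   → B = (-892/183, -491/61)
3. G_x = -3  [GF · BD = -28336/915 ∩ GD · EA = -12111/305]
4. G_y = -19/5  [GF · BD = -28336/915 ∩ GD · EA = -12111/305]
   → G = (-3, -19/5)

B = (-892/183, -491/61)
G = (-3, -19/5)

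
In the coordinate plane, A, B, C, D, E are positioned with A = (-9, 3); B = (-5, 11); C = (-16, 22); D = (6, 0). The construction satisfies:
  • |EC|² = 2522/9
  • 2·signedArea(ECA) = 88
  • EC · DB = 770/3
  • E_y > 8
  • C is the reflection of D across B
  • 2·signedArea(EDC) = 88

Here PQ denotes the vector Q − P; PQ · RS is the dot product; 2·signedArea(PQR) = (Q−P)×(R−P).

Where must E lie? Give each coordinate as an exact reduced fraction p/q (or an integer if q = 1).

1. E_x = -19/3  [2·signedArea(EDC) = 88 ∩ EC · DB = 770/3]
2. E_y = 25/3  [2·signedArea(EDC) = 88 ∩ EC · DB = 770/3]
   → E = (-19/3, 25/3)

E = (-19/3, 25/3)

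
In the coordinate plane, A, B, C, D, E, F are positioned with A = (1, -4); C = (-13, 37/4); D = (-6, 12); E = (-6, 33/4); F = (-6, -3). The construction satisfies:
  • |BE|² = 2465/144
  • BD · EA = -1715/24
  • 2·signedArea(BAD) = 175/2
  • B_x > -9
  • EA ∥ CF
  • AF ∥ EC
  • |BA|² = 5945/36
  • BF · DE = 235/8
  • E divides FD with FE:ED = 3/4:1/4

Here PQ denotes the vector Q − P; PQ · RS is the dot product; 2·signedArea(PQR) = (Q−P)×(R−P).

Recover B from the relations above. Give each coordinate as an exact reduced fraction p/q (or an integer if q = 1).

1. B_x = -25/3  [2·signedArea(BAD) = 175/2 ∩ BF · DE = 235/8]
2. B_y = 29/6  [2·signedArea(BAD) = 175/2 ∩ BF · DE = 235/8]
   → B = (-25/3, 29/6)

B = (-25/3, 29/6)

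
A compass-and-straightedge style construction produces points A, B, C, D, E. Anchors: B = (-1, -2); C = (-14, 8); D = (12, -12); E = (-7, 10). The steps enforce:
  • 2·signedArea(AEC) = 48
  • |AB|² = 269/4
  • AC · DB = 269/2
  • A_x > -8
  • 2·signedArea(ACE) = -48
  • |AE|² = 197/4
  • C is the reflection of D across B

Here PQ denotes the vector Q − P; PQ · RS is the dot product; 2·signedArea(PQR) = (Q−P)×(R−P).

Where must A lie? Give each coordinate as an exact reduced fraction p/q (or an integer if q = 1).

A = (-15/2, 3)

1. A_x = -15/2  [2·signedArea(ACE) = -48 ∩ AC · DB = 269/2]
2. A_y = 3  [2·signedArea(ACE) = -48 ∩ AC · DB = 269/2]
   → A = (-15/2, 3)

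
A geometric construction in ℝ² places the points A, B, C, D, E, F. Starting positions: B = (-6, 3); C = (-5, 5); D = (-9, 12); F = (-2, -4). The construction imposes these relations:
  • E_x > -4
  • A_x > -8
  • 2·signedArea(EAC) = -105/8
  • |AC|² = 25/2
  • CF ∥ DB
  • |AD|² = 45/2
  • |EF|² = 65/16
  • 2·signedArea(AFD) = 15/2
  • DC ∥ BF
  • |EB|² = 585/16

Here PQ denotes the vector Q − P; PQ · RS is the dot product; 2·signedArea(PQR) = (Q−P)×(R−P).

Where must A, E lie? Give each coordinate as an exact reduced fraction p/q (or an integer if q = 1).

A = (-15/2, 15/2)
E = (-3, -9/4)

1. A_x = -15/2  [line -16·x + -7·y + -135/2 = 0 ∩ |AD|² = 45/2]
2. A_y = 15/2  [line -16·x + -7·y + -135/2 = 0 ∩ |AD|² = 45/2]
   → A = (-15/2, 15/2)
3. E_x = -3  [line 5/2·x + 5/2·y + 105/8 = 0 ∩ |EB|² = 585/16]
4. E_y = -9/4  [line 5/2·x + 5/2·y + 105/8 = 0 ∩ |EB|² = 585/16]
   → E = (-3, -9/4)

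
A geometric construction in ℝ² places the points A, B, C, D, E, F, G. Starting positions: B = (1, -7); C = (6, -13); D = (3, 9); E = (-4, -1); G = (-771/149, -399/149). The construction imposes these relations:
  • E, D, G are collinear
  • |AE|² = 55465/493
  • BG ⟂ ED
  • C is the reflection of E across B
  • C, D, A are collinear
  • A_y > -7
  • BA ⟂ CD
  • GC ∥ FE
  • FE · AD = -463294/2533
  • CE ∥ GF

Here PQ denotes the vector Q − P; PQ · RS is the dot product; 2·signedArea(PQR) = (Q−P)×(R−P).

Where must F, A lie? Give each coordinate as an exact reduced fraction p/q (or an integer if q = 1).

A = (2517/493, -3175/493)
F = (-2261/149, 1389/149)

1. F_x = -2261/149  [GC ∥ FE ∩ CE ∥ GF]
2. F_y = 1389/149  [GC ∥ FE ∩ CE ∥ GF]
   → F = (-2261/149, 1389/149)
3. A_x = 2517/493  [C, D, A are collinear ∩ BA ⟂ CD]
4. A_y = -3175/493  [C, D, A are collinear ∩ BA ⟂ CD]
   → A = (2517/493, -3175/493)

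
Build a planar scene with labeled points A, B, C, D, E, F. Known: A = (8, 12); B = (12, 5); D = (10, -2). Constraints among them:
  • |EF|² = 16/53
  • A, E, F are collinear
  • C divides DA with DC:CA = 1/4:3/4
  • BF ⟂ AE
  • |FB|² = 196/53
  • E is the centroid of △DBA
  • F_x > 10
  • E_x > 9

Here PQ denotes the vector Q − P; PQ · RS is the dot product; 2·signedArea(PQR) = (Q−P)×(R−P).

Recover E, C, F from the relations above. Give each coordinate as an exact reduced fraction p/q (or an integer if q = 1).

C = (19/2, 3/2)
E = (10, 5)
F = (538/53, 237/53)

1. E_x = 10  [E is the centroid of △DBA]
2. E_y = 5  [E is the centroid of △DBA]
   → E = (10, 5)
3. C_x = 19/2  [C divides DA with DC:CA = 1/4:3/4]
4. C_y = 3/2  [C divides DA with DC:CA = 1/4:3/4]
   → C = (19/2, 3/2)
5. F_x = 538/53  [A, E, F are collinear ∩ BF ⟂ AE]
6. F_y = 237/53  [A, E, F are collinear ∩ BF ⟂ AE]
   → F = (538/53, 237/53)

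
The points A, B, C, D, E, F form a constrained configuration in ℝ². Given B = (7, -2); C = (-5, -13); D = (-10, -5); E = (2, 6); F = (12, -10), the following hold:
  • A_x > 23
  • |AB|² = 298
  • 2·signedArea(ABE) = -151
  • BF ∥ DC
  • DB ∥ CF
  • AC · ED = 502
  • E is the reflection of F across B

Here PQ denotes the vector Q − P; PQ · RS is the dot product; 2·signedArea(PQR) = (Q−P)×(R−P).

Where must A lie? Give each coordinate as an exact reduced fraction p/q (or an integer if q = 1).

1. A_x = 24  [AC · ED = 502 ∩ 2·signedArea(ABE) = -151]
2. A_y = 1  [AC · ED = 502 ∩ 2·signedArea(ABE) = -151]
   → A = (24, 1)

A = (24, 1)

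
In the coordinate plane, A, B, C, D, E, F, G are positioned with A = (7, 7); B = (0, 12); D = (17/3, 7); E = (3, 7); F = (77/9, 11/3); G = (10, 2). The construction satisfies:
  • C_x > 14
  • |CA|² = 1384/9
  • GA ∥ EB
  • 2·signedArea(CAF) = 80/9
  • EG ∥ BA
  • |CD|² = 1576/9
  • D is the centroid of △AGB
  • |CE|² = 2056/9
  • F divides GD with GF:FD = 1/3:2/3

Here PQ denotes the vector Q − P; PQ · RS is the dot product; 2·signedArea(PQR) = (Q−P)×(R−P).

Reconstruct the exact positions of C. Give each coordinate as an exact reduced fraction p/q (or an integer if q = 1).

C = (43/3, -3)

1. C_x = 43/3  [line 10/3·x + 14/9·y + -388/9 = 0 ∩ |CA|² = 1384/9]
2. C_y = -3  [line 10/3·x + 14/9·y + -388/9 = 0 ∩ |CA|² = 1384/9]
   → C = (43/3, -3)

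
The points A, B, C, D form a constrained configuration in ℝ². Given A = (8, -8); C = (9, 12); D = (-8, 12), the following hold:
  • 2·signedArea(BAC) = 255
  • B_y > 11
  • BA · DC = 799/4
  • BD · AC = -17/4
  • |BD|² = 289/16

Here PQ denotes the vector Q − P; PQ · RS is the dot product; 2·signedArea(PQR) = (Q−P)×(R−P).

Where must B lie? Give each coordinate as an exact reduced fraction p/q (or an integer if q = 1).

1. B_x = -15/4  [2·signedArea(BAC) = 255 ∩ BA · DC = 799/4]
2. B_y = 12  [2·signedArea(BAC) = 255 ∩ BA · DC = 799/4]
   → B = (-15/4, 12)

B = (-15/4, 12)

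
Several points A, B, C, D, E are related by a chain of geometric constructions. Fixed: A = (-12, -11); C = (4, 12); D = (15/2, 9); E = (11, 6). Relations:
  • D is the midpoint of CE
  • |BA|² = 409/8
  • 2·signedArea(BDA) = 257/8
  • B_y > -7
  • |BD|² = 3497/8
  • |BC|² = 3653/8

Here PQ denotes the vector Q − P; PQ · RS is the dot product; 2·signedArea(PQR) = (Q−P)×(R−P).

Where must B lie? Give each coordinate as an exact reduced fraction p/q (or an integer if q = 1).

B = (-25/4, -27/4)

1. B_x = -25/4  [line 20·x + -39/2·y + -53/8 = 0 ∩ |BA|² = 409/8]
2. B_y = -27/4  [line 20·x + -39/2·y + -53/8 = 0 ∩ |BA|² = 409/8]
   → B = (-25/4, -27/4)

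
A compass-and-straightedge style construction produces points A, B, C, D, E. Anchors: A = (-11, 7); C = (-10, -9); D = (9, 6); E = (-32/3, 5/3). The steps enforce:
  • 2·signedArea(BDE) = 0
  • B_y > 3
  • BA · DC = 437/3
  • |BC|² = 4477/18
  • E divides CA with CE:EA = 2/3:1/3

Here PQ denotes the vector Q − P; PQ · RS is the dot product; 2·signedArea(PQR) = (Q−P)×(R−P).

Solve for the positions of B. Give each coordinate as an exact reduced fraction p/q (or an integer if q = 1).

B = (-5/6, 23/6)

1. B_x = -5/6  [2·signedArea(BDE) = 0 ∩ BA · DC = 437/3]
2. B_y = 23/6  [2·signedArea(BDE) = 0 ∩ BA · DC = 437/3]
   → B = (-5/6, 23/6)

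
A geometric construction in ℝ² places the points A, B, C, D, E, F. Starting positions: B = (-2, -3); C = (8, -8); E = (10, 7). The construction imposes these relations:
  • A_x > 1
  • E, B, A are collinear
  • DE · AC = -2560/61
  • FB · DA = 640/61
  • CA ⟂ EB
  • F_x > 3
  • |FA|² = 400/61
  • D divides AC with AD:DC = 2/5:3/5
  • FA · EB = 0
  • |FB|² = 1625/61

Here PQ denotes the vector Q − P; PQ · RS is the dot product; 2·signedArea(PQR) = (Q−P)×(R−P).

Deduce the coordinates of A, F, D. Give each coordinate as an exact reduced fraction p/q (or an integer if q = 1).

A = (88/61, -8/61)
D = (248/61, -200/61)
F = (188/61, -128/61)

1. A_x = 88/61  [E, B, A are collinear ∩ CA ⟂ EB]
2. A_y = -8/61  [E, B, A are collinear ∩ CA ⟂ EB]
   → A = (88/61, -8/61)
3. F_x = 188/61  [line 12·x + 10·y + -16 = 0 ∩ |FA|² = 400/61]
4. F_y = -128/61  [line 12·x + 10·y + -16 = 0 ∩ |FA|² = 400/61]
   → F = (188/61, -128/61)
5. D_x = 248/61  [D divides AC with AD:DC = 2/5:3/5]
6. D_y = -200/61  [D divides AC with AD:DC = 2/5:3/5]
   → D = (248/61, -200/61)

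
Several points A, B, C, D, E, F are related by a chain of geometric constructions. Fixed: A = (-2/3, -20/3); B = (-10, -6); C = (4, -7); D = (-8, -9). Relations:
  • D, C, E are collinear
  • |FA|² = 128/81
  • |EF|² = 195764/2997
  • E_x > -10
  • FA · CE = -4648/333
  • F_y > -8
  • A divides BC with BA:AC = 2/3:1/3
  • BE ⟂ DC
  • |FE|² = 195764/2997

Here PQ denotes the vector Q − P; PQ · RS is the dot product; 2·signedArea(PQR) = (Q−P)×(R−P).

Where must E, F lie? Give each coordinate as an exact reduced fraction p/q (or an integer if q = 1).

E = (-350/37, -342/37)
F = (-14/9, -68/9)

1. E_x = -350/37  [D, C, E are collinear ∩ BE ⟂ DC]
2. E_y = -342/37  [D, C, E are collinear ∩ BE ⟂ DC]
   → E = (-350/37, -342/37)
3. F_x = -14/9  [line 498/37·x + 83/37·y + 12616/333 = 0 ∩ |FE|² = 195764/2997]
4. F_y = -68/9  [line 498/37·x + 83/37·y + 12616/333 = 0 ∩ |FE|² = 195764/2997]
   → F = (-14/9, -68/9)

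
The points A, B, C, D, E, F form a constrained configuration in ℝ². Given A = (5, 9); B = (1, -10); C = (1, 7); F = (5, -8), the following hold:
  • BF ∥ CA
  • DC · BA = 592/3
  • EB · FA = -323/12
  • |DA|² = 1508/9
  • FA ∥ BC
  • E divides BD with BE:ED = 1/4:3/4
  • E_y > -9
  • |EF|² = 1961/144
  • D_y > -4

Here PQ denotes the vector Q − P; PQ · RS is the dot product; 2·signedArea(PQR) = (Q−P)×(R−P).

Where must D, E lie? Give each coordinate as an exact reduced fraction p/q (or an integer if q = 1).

1. D_x = 7/3  [line -4·x + -19·y + -181/3 = 0 ∩ |DA|² = 1508/9]
2. D_y = -11/3  [line -4·x + -19·y + -181/3 = 0 ∩ |DA|² = 1508/9]
   → D = (7/3, -11/3)
3. E_x = 4/3  [E divides BD with BE:ED = 1/4:3/4]
4. E_y = -101/12  [E divides BD with BE:ED = 1/4:3/4]
   → E = (4/3, -101/12)

D = (7/3, -11/3)
E = (4/3, -101/12)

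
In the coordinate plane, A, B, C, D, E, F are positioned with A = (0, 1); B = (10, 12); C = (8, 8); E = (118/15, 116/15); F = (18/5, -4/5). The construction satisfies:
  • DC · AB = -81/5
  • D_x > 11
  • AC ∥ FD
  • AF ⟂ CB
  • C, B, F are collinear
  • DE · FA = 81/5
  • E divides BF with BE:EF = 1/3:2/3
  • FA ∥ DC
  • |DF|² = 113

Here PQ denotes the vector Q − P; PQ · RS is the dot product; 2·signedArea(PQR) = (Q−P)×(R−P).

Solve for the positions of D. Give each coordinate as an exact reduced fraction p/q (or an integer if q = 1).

1. D_x = 58/5  [FA ∥ DC ∩ AC ∥ FD]
2. D_y = 31/5  [FA ∥ DC ∩ AC ∥ FD]
   → D = (58/5, 31/5)

D = (58/5, 31/5)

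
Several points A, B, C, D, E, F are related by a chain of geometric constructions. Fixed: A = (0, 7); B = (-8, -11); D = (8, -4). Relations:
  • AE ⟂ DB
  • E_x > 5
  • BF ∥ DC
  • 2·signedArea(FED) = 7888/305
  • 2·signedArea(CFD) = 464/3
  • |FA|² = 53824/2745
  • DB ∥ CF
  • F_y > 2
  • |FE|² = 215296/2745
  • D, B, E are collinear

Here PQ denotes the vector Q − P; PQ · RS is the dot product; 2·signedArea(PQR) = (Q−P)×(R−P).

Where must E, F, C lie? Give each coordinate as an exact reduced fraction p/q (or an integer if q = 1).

C = (16264/915, 9098/915)
E = (1624/305, -1577/305)
F = (1624/915, 2693/915)

1. E_x = 1624/305  [D, B, E are collinear ∩ AE ⟂ DB]
2. E_y = -1577/305  [D, B, E are collinear ∩ AE ⟂ DB]
   → E = (1624/305, -1577/305)
3. F_x = 1624/915  [line -357/305·x + 816/305·y + -1768/305 = 0 ∩ |FA|² = 53824/2745]
4. F_y = 2693/915  [line -357/305·x + 816/305·y + -1768/305 = 0 ∩ |FA|² = 53824/2745]
   → F = (1624/915, 2693/915)
5. C_x = 16264/915  [DB ∥ CF ∩ BF ∥ DC]
6. C_y = 9098/915  [DB ∥ CF ∩ BF ∥ DC]
   → C = (16264/915, 9098/915)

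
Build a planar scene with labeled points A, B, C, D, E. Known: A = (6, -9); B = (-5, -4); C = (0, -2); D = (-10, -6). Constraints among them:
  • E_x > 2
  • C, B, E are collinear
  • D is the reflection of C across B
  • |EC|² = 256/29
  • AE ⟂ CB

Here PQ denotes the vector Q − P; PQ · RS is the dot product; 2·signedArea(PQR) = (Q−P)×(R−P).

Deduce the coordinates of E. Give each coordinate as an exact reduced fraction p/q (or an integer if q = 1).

E = (80/29, -26/29)

1. E_x = 80/29  [C, B, E are collinear ∩ AE ⟂ CB]
2. E_y = -26/29  [C, B, E are collinear ∩ AE ⟂ CB]
   → E = (80/29, -26/29)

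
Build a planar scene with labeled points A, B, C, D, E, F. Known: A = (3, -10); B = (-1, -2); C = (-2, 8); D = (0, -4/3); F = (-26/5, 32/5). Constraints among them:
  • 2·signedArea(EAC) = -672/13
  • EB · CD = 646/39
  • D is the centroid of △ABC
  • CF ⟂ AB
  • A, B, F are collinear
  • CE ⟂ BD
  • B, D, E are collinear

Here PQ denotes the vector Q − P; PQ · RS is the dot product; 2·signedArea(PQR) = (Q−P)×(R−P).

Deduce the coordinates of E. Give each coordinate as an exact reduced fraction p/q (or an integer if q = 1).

E = (38/13, 8/13)

1. E_x = 38/13  [B, D, E are collinear ∩ CE ⟂ BD]
2. E_y = 8/13  [B, D, E are collinear ∩ CE ⟂ BD]
   → E = (38/13, 8/13)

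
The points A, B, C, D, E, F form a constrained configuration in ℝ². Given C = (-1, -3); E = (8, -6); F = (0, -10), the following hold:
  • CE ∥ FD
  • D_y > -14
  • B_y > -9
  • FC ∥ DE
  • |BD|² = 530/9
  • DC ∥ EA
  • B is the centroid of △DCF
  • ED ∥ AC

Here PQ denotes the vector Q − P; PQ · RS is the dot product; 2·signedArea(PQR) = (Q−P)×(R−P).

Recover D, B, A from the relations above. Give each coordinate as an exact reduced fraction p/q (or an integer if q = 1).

1. D_x = 9  [FC ∥ DE ∩ CE ∥ FD]
2. D_y = -13  [FC ∥ DE ∩ CE ∥ FD]
   → D = (9, -13)
3. B_x = 8/3  [B is the centroid of △DCF]
4. B_y = -26/3  [B is the centroid of △DCF]
   → B = (8/3, -26/3)
5. A_x = -2  [ED ∥ AC ∩ DC ∥ EA]
6. A_y = 4  [ED ∥ AC ∩ DC ∥ EA]
   → A = (-2, 4)

A = (-2, 4)
B = (8/3, -26/3)
D = (9, -13)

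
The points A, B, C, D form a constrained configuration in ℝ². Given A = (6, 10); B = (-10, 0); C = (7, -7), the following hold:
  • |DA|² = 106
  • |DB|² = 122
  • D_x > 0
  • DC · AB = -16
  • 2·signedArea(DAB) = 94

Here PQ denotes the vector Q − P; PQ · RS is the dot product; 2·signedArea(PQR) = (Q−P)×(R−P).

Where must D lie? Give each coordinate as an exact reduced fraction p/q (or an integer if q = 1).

1. D_x = 1  [DC · AB = -16 ∩ 2·signedArea(DAB) = 94]
2. D_y = 1  [DC · AB = -16 ∩ 2·signedArea(DAB) = 94]
   → D = (1, 1)

D = (1, 1)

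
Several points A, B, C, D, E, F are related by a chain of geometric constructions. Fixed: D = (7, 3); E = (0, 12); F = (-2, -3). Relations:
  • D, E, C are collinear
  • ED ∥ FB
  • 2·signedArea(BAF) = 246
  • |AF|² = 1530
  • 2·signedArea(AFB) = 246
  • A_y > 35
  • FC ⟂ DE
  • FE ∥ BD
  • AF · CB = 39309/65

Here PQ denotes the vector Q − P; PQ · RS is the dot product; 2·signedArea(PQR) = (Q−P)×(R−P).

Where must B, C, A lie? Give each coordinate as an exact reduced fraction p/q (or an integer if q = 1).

1. B_x = 5  [FE ∥ BD ∩ ED ∥ FB]
2. B_y = -12  [FE ∥ BD ∩ ED ∥ FB]
   → B = (5, -12)
3. C_x = 847/130  [D, E, C are collinear ∩ FC ⟂ DE]
4. C_y = 471/130  [D, E, C are collinear ∩ FC ⟂ DE]
   → C = (847/130, 471/130)
5. A_x = -5  [2·signedArea(AFB) = 246 ∩ AF · CB = 39309/65]
6. A_y = 36  [2·signedArea(AFB) = 246 ∩ AF · CB = 39309/65]
   → A = (-5, 36)

A = (-5, 36)
B = (5, -12)
C = (847/130, 471/130)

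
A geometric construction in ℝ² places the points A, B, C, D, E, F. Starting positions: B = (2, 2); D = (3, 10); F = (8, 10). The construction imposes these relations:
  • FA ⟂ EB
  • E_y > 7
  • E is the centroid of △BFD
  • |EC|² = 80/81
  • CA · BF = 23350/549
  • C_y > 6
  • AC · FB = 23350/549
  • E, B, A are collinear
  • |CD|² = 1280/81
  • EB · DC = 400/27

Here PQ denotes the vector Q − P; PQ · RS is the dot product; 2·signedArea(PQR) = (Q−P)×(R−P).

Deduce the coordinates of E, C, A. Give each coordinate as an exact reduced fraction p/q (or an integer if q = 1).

A = (360/61, 666/61)
C = (43/9, 58/9)
E = (13/3, 22/3)

1. E_x = 13/3  [E is the centroid of △BFD]
2. E_y = 22/3  [E is the centroid of △BFD]
   → E = (13/3, 22/3)
3. A_x = 360/61  [E, B, A are collinear ∩ FA ⟂ EB]
4. A_y = 666/61  [E, B, A are collinear ∩ FA ⟂ EB]
   → A = (360/61, 666/61)
5. C_x = 43/9  [CA · BF = 23350/549 ∩ EB · DC = 400/27]
6. C_y = 58/9  [CA · BF = 23350/549 ∩ EB · DC = 400/27]
   → C = (43/9, 58/9)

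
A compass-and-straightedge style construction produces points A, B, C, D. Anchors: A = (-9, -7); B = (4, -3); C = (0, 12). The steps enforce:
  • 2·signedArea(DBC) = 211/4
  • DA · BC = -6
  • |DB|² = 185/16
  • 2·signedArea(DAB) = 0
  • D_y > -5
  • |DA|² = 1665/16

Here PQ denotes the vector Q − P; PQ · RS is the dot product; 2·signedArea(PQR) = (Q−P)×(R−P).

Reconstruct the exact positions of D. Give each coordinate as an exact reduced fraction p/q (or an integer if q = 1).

1. D_x = 3/4  [2·signedArea(DAB) = 0 ∩ 2·signedArea(DBC) = 211/4]
2. D_y = -4  [2·signedArea(DAB) = 0 ∩ 2·signedArea(DBC) = 211/4]
   → D = (3/4, -4)

D = (3/4, -4)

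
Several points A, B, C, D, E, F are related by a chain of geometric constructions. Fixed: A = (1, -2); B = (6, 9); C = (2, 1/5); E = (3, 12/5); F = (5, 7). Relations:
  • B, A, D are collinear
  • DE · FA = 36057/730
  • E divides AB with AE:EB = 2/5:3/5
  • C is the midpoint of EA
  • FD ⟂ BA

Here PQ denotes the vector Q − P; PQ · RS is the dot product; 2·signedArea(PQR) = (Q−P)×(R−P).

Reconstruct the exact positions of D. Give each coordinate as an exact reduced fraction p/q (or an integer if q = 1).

D = (741/146, 1017/146)

1. D_x = 741/146  [B, A, D are collinear ∩ FD ⟂ BA]
2. D_y = 1017/146  [B, A, D are collinear ∩ FD ⟂ BA]
   → D = (741/146, 1017/146)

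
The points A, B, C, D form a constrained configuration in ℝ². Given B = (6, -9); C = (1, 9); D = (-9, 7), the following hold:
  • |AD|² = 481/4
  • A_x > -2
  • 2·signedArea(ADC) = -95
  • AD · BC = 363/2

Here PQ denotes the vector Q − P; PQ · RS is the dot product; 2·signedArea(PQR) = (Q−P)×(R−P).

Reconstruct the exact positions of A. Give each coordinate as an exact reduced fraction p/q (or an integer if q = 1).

1. A_x = -3/2  [AD · BC = 363/2 ∩ 2·signedArea(ADC) = -95]
2. A_y = -1  [AD · BC = 363/2 ∩ 2·signedArea(ADC) = -95]
   → A = (-3/2, -1)

A = (-3/2, -1)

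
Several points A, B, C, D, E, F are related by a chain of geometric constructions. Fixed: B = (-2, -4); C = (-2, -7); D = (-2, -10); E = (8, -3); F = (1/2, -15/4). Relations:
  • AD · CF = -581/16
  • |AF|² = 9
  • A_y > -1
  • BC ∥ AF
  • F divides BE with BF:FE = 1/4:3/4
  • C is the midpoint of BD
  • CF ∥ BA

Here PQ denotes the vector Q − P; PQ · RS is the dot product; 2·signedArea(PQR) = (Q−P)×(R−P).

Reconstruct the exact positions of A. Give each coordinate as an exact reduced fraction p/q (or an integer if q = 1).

1. A_x = 1/2  [BC ∥ AF ∩ CF ∥ BA]
2. A_y = -3/4  [BC ∥ AF ∩ CF ∥ BA]
   → A = (1/2, -3/4)

A = (1/2, -3/4)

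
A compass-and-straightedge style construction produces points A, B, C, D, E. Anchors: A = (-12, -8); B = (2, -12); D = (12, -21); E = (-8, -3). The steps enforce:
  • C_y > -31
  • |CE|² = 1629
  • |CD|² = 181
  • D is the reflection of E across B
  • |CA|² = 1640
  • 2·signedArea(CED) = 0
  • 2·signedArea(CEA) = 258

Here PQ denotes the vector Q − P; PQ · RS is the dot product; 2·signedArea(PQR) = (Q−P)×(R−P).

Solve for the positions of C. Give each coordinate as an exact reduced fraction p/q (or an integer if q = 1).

1. C_x = 22  [2·signedArea(CED) = 0 ∩ 2·signedArea(CEA) = 258]
2. C_y = -30  [2·signedArea(CED) = 0 ∩ 2·signedArea(CEA) = 258]
   → C = (22, -30)

C = (22, -30)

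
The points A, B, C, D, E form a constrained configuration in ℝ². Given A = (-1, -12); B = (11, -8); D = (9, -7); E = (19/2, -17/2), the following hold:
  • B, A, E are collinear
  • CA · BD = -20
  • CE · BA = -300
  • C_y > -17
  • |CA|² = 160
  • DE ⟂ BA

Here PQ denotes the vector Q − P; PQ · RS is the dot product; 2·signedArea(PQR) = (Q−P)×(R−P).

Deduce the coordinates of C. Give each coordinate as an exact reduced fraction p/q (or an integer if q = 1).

1. C_x = -13  [CE · BA = -300 ∩ CA · BD = -20]
2. C_y = -16  [CE · BA = -300 ∩ CA · BD = -20]
   → C = (-13, -16)

C = (-13, -16)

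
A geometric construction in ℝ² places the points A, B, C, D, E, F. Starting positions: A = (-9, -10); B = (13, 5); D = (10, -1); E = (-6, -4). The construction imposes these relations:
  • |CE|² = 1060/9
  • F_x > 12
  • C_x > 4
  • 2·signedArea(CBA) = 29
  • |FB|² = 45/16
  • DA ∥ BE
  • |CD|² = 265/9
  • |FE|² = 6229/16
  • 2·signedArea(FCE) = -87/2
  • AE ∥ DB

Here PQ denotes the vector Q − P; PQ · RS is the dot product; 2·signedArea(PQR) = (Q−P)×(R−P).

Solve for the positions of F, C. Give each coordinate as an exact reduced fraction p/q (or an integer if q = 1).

1. C_x = 14/3  [line 15·x + -22·y + -114 = 0 ∩ |CE|² = 1060/9]
2. C_y = -2  [line 15·x + -22·y + -114 = 0 ∩ |CE|² = 1060/9]
   → C = (14/3, -2)
3. F_x = 49/4  [line 2·x + -32/3·y + 77/6 = 0 ∩ |FE|² = 6229/16]
4. F_y = 7/2  [line 2·x + -32/3·y + 77/6 = 0 ∩ |FE|² = 6229/16]
   → F = (49/4, 7/2)

C = (14/3, -2)
F = (49/4, 7/2)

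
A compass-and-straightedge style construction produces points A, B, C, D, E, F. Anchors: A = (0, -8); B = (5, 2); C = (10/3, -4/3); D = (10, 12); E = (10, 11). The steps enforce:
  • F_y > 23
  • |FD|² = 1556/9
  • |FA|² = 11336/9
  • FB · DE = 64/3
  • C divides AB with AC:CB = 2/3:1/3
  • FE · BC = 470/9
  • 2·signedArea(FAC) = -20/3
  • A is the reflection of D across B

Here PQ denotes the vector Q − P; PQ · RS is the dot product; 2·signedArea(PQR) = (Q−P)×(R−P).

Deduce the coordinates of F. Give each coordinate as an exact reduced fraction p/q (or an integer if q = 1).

1. F_x = 50/3  [2·signedArea(FAC) = -20/3 ∩ FE · BC = 470/9]
2. F_y = 70/3  [2·signedArea(FAC) = -20/3 ∩ FE · BC = 470/9]
   → F = (50/3, 70/3)

F = (50/3, 70/3)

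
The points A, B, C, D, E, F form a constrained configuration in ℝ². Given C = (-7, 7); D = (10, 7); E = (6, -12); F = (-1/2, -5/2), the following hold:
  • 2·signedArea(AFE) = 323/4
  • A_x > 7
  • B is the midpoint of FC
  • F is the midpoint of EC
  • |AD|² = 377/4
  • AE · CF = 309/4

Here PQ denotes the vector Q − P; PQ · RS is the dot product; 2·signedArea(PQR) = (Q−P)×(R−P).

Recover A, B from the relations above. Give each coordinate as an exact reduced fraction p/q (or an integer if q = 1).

1. A_x = 8  [2·signedArea(AFE) = 323/4 ∩ AE · CF = 309/4]
2. A_y = -5/2  [2·signedArea(AFE) = 323/4 ∩ AE · CF = 309/4]
   → A = (8, -5/2)
3. B_x = -15/4  [B is the midpoint of FC]
4. B_y = 9/4  [B is the midpoint of FC]
   → B = (-15/4, 9/4)

A = (8, -5/2)
B = (-15/4, 9/4)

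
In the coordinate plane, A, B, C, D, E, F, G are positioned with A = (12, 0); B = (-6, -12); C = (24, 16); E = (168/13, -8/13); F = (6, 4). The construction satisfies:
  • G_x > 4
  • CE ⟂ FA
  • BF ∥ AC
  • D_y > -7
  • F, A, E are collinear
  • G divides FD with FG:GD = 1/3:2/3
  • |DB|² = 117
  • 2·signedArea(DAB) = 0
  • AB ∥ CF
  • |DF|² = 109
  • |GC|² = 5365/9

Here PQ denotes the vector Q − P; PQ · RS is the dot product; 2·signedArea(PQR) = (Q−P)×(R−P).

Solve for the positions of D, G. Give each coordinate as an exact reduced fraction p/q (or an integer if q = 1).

1. D_x = 3  [line 12·x + -18·y + -144 = 0 ∩ |DB|² = 117]
2. D_y = -6  [line 12·x + -18·y + -144 = 0 ∩ |DB|² = 117]
   → D = (3, -6)
3. G_x = 5  [G divides FD with FG:GD = 1/3:2/3]
4. G_y = 2/3  [G divides FD with FG:GD = 1/3:2/3]
   → G = (5, 2/3)

D = (3, -6)
G = (5, 2/3)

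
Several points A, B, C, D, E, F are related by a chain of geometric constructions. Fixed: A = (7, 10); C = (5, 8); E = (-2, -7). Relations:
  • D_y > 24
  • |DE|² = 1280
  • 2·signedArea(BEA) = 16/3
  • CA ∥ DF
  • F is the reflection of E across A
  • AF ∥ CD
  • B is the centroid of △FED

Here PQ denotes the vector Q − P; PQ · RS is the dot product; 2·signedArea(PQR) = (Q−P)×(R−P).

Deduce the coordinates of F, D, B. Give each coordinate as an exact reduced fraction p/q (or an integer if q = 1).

1. F_x = 16  [F is the reflection of E across A]
2. F_y = 27  [F is the reflection of E across A]
   → F = (16, 27)
3. D_x = 14  [CA ∥ DF ∩ AF ∥ CD]
4. D_y = 25  [CA ∥ DF ∩ AF ∥ CD]
   → D = (14, 25)
5. B_x = 28/3  [B is the centroid of △FED]
6. B_y = 15  [B is the centroid of △FED]
   → B = (28/3, 15)

B = (28/3, 15)
D = (14, 25)
F = (16, 27)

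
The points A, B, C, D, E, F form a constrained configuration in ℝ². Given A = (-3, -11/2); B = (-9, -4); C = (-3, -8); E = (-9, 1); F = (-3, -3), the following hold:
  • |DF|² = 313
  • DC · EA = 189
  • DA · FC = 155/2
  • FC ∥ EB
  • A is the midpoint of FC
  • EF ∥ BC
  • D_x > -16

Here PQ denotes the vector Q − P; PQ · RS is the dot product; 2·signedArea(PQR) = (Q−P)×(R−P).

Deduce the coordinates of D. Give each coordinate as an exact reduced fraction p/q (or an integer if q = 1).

1. D_x = -15  [DA · FC = 155/2 ∩ DC · EA = 189]
2. D_y = 10  [DA · FC = 155/2 ∩ DC · EA = 189]
   → D = (-15, 10)

D = (-15, 10)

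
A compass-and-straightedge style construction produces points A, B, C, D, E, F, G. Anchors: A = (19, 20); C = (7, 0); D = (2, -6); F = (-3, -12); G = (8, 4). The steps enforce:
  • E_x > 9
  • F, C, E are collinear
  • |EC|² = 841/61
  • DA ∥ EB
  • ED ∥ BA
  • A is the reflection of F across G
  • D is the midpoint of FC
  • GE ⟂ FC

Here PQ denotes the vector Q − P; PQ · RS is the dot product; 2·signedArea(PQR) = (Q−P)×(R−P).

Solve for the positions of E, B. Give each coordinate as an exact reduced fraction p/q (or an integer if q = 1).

B = (1609/61, 1760/61)
E = (572/61, 174/61)

1. E_x = 572/61  [F, C, E are collinear ∩ GE ⟂ FC]
2. E_y = 174/61  [F, C, E are collinear ∩ GE ⟂ FC]
   → E = (572/61, 174/61)
3. B_x = 1609/61  [ED ∥ BA ∩ DA ∥ EB]
4. B_y = 1760/61  [ED ∥ BA ∩ DA ∥ EB]
   → B = (1609/61, 1760/61)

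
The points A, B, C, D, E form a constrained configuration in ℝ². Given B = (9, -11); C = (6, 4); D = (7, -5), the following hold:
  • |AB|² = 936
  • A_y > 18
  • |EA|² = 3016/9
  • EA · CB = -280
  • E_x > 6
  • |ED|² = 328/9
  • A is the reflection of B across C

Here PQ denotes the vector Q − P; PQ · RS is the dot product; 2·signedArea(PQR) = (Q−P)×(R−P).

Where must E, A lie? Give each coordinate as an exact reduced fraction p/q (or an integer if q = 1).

1. A_x = 3  [A is the reflection of B across C]
2. A_y = 19  [A is the reflection of B across C]
   → A = (3, 19)
3. E_x = 19/3  [line -3·x + 15·y + 4 = 0 ∩ |ED|² = 328/9]
4. E_y = 1  [line -3·x + 15·y + 4 = 0 ∩ |ED|² = 328/9]
   → E = (19/3, 1)

A = (3, 19)
E = (19/3, 1)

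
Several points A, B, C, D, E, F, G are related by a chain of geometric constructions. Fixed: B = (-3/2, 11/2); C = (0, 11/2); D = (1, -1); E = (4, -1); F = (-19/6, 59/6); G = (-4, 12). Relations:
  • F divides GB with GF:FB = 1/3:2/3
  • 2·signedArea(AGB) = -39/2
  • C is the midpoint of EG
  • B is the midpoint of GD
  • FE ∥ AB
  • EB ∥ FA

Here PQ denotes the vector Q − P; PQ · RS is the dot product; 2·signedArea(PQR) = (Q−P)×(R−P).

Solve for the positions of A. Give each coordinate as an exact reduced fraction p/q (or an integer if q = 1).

1. A_x = -26/3  [FE ∥ AB ∩ EB ∥ FA]
2. A_y = 49/3  [FE ∥ AB ∩ EB ∥ FA]
   → A = (-26/3, 49/3)

A = (-26/3, 49/3)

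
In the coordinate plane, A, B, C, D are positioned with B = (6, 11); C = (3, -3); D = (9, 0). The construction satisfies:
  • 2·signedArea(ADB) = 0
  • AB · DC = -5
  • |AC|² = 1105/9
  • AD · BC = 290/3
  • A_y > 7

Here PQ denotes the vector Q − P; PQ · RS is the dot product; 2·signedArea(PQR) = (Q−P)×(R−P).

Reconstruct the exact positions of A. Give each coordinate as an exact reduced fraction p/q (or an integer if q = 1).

A = (7, 22/3)

1. A_x = 7  [2·signedArea(ADB) = 0 ∩ AD · BC = 290/3]
2. A_y = 22/3  [2·signedArea(ADB) = 0 ∩ AD · BC = 290/3]
   → A = (7, 22/3)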